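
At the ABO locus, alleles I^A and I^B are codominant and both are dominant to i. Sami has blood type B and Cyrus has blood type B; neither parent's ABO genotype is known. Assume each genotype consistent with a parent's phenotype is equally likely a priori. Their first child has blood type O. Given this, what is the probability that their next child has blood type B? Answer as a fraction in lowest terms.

3/4

Possible genotypes: Sami ∈ {I^B I^B, I^B i}; Cyrus ∈ {I^B I^B, I^B i}.
Weight each parental genotype pair by prior × P(type-O child):
  I^B i × I^B i: posterior weight 1; P(next child type B) = 3/4.
Weighted sum = 3/4.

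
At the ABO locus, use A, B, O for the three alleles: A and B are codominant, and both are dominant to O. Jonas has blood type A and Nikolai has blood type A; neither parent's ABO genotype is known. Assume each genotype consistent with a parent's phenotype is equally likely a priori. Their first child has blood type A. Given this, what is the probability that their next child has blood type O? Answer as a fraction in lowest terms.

1/20

Possible genotypes: Jonas ∈ {AA, AO}; Nikolai ∈ {AA, AO}.
Weight each parental genotype pair by prior × P(type-A child):
  AA × AA: posterior weight 4/15; P(next child type O) = 0.
  AA × AO: posterior weight 4/15; P(next child type O) = 0.
  AO × AA: posterior weight 4/15; P(next child type O) = 0.
  AO × AO: posterior weight 1/5; P(next child type O) = 1/4.
Weighted sum = 1/20.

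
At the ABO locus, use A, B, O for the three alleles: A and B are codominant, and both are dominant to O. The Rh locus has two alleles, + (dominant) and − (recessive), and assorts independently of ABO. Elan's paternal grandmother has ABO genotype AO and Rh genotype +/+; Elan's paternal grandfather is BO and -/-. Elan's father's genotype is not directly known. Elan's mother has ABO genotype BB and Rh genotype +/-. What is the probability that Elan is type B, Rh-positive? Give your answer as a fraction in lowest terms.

Elan's father's ABO genotype from AO × BO: 1/4 AB, 1/4 AO, 1/4 BO, 1/4 OO.
Crossing each possibility with the mother BB and summing P(type B): 1/4·1/2 + 1/4·1/2 + 1/4·1 + 1/4·1 = 3/4.
Similarly for Rh via the father's Rh distribution: P(Rh+) = 3/4.
Independent loci: 3/4 × 3/4 = 9/16.

9/16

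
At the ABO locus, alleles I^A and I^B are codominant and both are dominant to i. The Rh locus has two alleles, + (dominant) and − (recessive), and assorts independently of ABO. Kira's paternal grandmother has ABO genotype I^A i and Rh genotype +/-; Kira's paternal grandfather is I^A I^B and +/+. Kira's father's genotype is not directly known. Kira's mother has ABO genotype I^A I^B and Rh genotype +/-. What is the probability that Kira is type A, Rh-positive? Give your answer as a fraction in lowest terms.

21/64

Kira's father's ABO genotype from I^A i × I^A I^B: 1/4 I^A I^A, 1/4 I^A I^B, 1/4 I^A i, 1/4 I^B i.
Crossing each possibility with the mother I^A I^B and summing P(type A): 1/4·1/2 + 1/4·1/4 + 1/4·1/2 + 1/4·1/4 = 3/8.
Similarly for Rh via the father's Rh distribution: P(Rh+) = 7/8.
Independent loci: 3/8 × 7/8 = 21/64.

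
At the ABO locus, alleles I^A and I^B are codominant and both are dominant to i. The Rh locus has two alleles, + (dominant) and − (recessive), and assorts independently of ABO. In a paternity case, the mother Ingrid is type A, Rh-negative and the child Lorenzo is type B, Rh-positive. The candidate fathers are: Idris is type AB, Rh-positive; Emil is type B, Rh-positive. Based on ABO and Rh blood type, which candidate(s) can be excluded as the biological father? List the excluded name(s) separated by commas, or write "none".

none

A candidate is excluded only if no genotype consistent with his phenotype could produce a type B, Rh-positive child with a type A, Rh-negative mother.
Every candidate has at least one consistent genotype combination, so none can be excluded.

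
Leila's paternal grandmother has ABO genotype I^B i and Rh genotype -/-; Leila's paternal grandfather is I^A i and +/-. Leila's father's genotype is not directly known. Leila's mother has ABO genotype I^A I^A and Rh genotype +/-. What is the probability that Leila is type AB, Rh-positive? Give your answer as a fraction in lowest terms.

Leila's father's ABO genotype from I^B i × I^A i: 1/4 I^A I^B, 1/4 I^A i, 1/4 I^B i, 1/4 i i.
Crossing each possibility with the mother I^A I^A and summing P(type AB): 1/4·1/2 + 1/4·0 + 1/4·1/2 + 1/4·0 = 1/4.
Similarly for Rh via the father's Rh distribution: P(Rh+) = 5/8.
Independent loci: 1/4 × 5/8 = 5/32.

5/32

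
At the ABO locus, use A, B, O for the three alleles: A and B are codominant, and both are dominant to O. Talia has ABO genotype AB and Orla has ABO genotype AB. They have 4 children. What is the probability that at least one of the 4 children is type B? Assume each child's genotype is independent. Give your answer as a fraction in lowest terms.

175/256

ABO cross AB × AB → 1/4 A, 1/4 B, 1/2 AB.
So P(type B) = 1/4 per child.
P(none) = (3/4)^4 = 81/256; P(at least one) = 1 − 81/256 = 175/256.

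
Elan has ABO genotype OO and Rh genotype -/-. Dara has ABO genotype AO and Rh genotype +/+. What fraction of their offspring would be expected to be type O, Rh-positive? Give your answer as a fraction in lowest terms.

ABO cross OO × AO → offspring phenotypes: 1/2 O, 1/2 A.
Rh cross -/- × +/+ → 1 Rh+.
Independent loci: P(type O, Rh-positive) = 1/2 × 1 = 1/2.

1/2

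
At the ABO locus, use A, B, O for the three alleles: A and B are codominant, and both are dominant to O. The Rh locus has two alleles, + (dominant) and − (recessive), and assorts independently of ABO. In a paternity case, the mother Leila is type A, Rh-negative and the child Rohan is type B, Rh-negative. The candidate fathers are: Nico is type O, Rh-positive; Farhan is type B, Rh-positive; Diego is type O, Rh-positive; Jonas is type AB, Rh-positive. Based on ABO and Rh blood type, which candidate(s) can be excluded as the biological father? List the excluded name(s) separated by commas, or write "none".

A candidate is excluded only if no genotype consistent with his phenotype could produce a type B, Rh-negative child with a type A, Rh-negative mother.
Nico (type O, Rh+): no genotype consistent with that phenotype can produce a type-B Rh- child with a type-A mother.
Diego (type O, Rh+): no genotype consistent with that phenotype can produce a type-B Rh- child with a type-A mother.

Nico, Diego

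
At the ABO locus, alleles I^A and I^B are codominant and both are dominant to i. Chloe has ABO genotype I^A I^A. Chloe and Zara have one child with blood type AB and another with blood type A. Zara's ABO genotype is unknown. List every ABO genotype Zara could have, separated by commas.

For each candidate genotype of Zara, check whether crossing it with I^A I^A can produce every observed child phenotype.
  I^A I^A → possible child types {A} ✗
  I^A I^B → possible child types {A, AB} ✓
  I^A i → possible child types {A} ✗
  I^B I^B → possible child types {AB} ✗
  I^B i → possible child types {A, AB} ✓
  i i → possible child types {A} ✗

I^A I^B, I^B i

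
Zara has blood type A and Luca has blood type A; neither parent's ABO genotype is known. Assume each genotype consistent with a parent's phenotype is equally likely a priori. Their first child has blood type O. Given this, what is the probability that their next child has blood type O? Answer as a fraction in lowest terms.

Possible genotypes: Zara ∈ {I^A I^A, I^A i}; Luca ∈ {I^A I^A, I^A i}.
Weight each parental genotype pair by prior × P(type-O child):
  I^A i × I^A i: posterior weight 1; P(next child type O) = 1/4.
Weighted sum = 1/4.

1/4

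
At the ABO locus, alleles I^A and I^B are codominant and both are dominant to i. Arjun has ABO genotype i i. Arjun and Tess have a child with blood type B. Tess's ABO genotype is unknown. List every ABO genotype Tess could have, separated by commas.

I^A I^B, I^B I^B, I^B i

For each candidate genotype of Tess, check whether crossing it with i i can produce every observed child phenotype.
  I^A I^A → possible child types {A} ✗
  I^A I^B → possible child types {A, B} ✓
  I^A i → possible child types {O, A} ✗
  I^B I^B → possible child types {B} ✓
  I^B i → possible child types {O, B} ✓
  i i → possible child types {O} ✗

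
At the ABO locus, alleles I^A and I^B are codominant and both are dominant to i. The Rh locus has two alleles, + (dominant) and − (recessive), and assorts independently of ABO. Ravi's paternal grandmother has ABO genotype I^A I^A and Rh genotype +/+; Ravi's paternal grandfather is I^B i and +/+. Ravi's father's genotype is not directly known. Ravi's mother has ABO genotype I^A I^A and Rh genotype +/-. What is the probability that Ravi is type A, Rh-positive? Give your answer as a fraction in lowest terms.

Ravi's father's ABO genotype from I^A I^A × I^B i: 1/2 I^A I^B, 1/2 I^A i.
Crossing each possibility with the mother I^A I^A and summing P(type A): 1/2·1/2 + 1/2·1 = 3/4.
Similarly for Rh via the father's Rh distribution: P(Rh+) = 1.
Independent loci: 3/4 × 1 = 3/4.

3/4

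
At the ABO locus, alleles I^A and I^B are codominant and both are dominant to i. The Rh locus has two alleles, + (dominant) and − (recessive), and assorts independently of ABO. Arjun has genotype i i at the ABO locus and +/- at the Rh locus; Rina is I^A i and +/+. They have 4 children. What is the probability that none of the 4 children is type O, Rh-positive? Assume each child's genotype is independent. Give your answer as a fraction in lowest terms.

1/16

ABO cross i i × I^A i → 1/2 O, 1/2 A.
Rh cross +/- × +/+ → 1 Rh+; so P(type O, Rh-positive) = 1/2 × 1 = 1/2 per child.
P(not type O, Rh-positive) = 1/2 for one child; (1/2)^4 = 1/16.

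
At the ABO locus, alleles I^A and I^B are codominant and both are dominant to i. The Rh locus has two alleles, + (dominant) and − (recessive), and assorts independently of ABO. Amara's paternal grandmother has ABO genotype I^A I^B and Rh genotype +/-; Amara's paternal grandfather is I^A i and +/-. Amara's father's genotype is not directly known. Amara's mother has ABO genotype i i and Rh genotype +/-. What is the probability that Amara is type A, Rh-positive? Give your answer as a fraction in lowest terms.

Amara's father's ABO genotype from I^A I^B × I^A i: 1/4 I^A I^A, 1/4 I^A I^B, 1/4 I^A i, 1/4 I^B i.
Crossing each possibility with the mother i i and summing P(type A): 1/4·1 + 1/4·1/2 + 1/4·1/2 + 1/4·0 = 1/2.
Similarly for Rh via the father's Rh distribution: P(Rh+) = 3/4.
Independent loci: 1/2 × 3/4 = 3/8.

3/8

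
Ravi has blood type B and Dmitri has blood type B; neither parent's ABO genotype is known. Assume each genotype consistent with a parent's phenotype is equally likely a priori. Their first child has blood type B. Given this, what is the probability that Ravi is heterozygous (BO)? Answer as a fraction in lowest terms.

7/15

Possible genotypes: Ravi ∈ {BB, BO}; Dmitri ∈ {BB, BO}.
Weight each parental genotype pair by prior × P(type-B child):
  BB × BB: posterior weight 4/15.
  BB × BO: posterior weight 4/15.
  BO × BB: posterior weight 4/15.
  BO × BO: posterior weight 1/5.
Sum the posterior weight over pairs where Ravi is BO: 7/15.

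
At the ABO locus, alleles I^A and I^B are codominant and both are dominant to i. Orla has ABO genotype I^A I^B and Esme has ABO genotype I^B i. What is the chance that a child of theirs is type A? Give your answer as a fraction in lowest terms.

1/4

ABO cross I^A I^B × I^B i → offspring phenotypes: 1/4 A, 1/2 B, 1/4 AB.
So P(type A) = 1/4.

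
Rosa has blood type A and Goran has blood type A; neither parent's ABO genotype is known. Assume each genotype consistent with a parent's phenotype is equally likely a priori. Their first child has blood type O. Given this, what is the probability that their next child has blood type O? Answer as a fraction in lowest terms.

1/4

Possible genotypes: Rosa ∈ {AA, AO}; Goran ∈ {AA, AO}.
Weight each parental genotype pair by prior × P(type-O child):
  AO × AO: posterior weight 1; P(next child type O) = 1/4.
Weighted sum = 1/4.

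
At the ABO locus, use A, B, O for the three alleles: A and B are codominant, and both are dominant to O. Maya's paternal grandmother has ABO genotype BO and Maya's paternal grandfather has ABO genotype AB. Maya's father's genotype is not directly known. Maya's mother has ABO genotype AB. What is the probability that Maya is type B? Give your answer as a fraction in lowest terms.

Maya's father's ABO genotype from BO × AB: 1/4 AB, 1/4 AO, 1/4 BB, 1/4 BO.
Crossing each possibility with the mother AB and summing P(type B): 1/4·1/4 + 1/4·1/4 + 1/4·1/2 + 1/4·1/2 = 3/8.

3/8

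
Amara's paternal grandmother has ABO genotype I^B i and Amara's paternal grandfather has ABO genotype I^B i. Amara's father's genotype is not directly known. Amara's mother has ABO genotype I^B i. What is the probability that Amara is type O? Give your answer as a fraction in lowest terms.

Amara's father's ABO genotype from I^B i × I^B i: 1/4 I^B I^B, 1/2 I^B i, 1/4 i i.
Crossing each possibility with the mother I^B i and summing P(type O): 1/4·0 + 1/2·1/4 + 1/4·1/2 = 1/4.

1/4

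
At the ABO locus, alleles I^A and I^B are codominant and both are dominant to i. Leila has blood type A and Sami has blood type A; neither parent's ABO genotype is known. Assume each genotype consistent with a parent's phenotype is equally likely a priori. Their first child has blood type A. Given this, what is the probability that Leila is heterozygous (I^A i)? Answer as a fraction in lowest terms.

7/15

Possible genotypes: Leila ∈ {I^A I^A, I^A i}; Sami ∈ {I^A I^A, I^A i}.
Weight each parental genotype pair by prior × P(type-A child):
  I^A I^A × I^A I^A: posterior weight 4/15.
  I^A I^A × I^A i: posterior weight 4/15.
  I^A i × I^A I^A: posterior weight 4/15.
  I^A i × I^A i: posterior weight 1/5.
Sum the posterior weight over pairs where Leila is I^A i: 7/15.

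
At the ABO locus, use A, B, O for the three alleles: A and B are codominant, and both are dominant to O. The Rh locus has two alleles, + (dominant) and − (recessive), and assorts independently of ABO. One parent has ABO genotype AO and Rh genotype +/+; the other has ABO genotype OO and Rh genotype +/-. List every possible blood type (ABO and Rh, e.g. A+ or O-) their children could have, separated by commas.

O+, A+

Gametes from AO × OO give offspring ABO genotypes AO, OO, i.e. phenotypes O, A.
Rh cross +/+ × +/- → phenotypes Rh+.
Combining independently: O+, A+.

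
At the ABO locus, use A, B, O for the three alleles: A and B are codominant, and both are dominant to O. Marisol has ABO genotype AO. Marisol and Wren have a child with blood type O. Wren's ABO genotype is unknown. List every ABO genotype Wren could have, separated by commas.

For each candidate genotype of Wren, check whether crossing it with AO can produce every observed child phenotype.
  AA → possible child types {A} ✗
  AB → possible child types {A, B, AB} ✗
  AO → possible child types {O, A} ✓
  BB → possible child types {B, AB} ✗
  BO → possible child types {O, A, B, AB} ✓
  OO → possible child types {O, A} ✓

AO, BO, OO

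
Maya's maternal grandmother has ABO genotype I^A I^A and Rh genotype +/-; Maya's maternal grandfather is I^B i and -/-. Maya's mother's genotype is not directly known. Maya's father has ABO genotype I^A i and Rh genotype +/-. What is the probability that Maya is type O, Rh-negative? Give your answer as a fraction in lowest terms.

3/64

Maya's mother's ABO genotype from I^A I^A × I^B i: 1/2 I^A I^B, 1/2 I^A i.
Crossing each possibility with the father I^A i and summing P(type O): 1/2·0 + 1/2·1/4 = 1/8.
Similarly for Rh via the mother's Rh distribution: P(Rh-) = 3/8.
Independent loci: 1/8 × 3/8 = 3/64.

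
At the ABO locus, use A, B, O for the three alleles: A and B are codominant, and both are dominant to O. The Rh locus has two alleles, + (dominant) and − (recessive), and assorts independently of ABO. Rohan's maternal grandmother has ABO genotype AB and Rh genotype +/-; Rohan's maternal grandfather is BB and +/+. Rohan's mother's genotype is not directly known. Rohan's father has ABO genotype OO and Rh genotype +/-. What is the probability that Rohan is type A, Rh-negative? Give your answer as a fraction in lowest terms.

Rohan's mother's ABO genotype from AB × BB: 1/2 AB, 1/2 BB.
Crossing each possibility with the father OO and summing P(type A): 1/2·1/2 + 1/2·0 = 1/4.
Similarly for Rh via the mother's Rh distribution: P(Rh-) = 1/8.
Independent loci: 1/4 × 1/8 = 1/32.

1/32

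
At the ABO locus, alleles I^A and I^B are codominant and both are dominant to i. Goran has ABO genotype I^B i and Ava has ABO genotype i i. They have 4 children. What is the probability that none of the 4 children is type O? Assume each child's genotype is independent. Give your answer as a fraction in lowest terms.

1/16

ABO cross I^B i × i i → 1/2 O, 1/2 B.
So P(type O) = 1/2 per child.
P(not type O) = 1/2 for one child; (1/2)^4 = 1/16.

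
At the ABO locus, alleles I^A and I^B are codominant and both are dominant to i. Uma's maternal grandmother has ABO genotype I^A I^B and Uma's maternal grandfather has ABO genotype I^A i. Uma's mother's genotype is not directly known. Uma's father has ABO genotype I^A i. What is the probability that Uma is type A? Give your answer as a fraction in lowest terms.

5/8

Uma's mother's ABO genotype from I^A I^B × I^A i: 1/4 I^A I^A, 1/4 I^A I^B, 1/4 I^A i, 1/4 I^B i.
Crossing each possibility with the father I^A i and summing P(type A): 1/4·1 + 1/4·1/2 + 1/4·3/4 + 1/4·1/4 = 5/8.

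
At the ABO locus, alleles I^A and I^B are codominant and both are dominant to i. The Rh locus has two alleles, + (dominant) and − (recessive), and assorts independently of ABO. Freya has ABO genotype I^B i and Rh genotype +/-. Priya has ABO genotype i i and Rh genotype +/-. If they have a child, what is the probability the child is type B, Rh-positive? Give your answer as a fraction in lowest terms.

ABO cross I^B i × i i → offspring phenotypes: 1/2 O, 1/2 B.
Rh cross +/- × +/- → 3/4 Rh+, 1/4 Rh-.
Independent loci: P(type B, Rh-positive) = 1/2 × 3/4 = 3/8.

3/8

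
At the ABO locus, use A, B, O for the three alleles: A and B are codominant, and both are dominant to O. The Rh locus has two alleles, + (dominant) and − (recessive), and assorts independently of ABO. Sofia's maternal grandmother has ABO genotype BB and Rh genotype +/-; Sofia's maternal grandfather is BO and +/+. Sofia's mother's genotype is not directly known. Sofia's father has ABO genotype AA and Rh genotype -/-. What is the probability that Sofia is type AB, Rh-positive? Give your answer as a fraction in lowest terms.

Sofia's mother's ABO genotype from BB × BO: 1/2 BB, 1/2 BO.
Crossing each possibility with the father AA and summing P(type AB): 1/2·1 + 1/2·1/2 = 3/4.
Similarly for Rh via the mother's Rh distribution: P(Rh+) = 3/4.
Independent loci: 3/4 × 3/4 = 9/16.

9/16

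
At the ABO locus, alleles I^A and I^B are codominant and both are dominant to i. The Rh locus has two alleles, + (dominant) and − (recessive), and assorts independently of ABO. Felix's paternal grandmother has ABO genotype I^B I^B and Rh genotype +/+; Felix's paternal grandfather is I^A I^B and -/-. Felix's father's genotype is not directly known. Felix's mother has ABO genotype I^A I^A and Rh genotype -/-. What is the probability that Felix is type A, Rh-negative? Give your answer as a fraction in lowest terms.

1/8

Felix's father's ABO genotype from I^B I^B × I^A I^B: 1/2 I^A I^B, 1/2 I^B I^B.
Crossing each possibility with the mother I^A I^A and summing P(type A): 1/2·1/2 + 1/2·0 = 1/4.
Similarly for Rh via the father's Rh distribution: P(Rh-) = 1/2.
Independent loci: 1/4 × 1/2 = 1/8.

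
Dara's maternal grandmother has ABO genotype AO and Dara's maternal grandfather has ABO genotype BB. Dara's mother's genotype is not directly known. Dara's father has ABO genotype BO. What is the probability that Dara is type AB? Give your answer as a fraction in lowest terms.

Dara's mother's ABO genotype from AO × BB: 1/2 AB, 1/2 BO.
Crossing each possibility with the father BO and summing P(type AB): 1/2·1/4 + 1/2·0 = 1/8.

1/8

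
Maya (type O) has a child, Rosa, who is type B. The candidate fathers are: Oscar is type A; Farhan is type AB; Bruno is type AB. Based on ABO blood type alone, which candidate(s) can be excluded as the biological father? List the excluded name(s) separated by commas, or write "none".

Oscar

A candidate is excluded only if no genotype consistent with his phenotype could produce a type B child with a type O mother.
Oscar (type A): no genotype consistent with that phenotype can produce a type-B child with a type-O mother.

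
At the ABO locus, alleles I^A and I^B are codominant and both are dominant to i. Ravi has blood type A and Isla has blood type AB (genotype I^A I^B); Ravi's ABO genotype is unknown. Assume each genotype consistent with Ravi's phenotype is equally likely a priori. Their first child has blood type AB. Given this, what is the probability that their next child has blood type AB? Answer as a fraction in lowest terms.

5/12

Possible genotypes: Ravi ∈ {I^A I^A, I^A i}; Isla ∈ {I^A I^B}.
Weight each parental genotype pair by prior × P(type-AB child):
  I^A I^A × I^A I^B: posterior weight 2/3; P(next child type AB) = 1/2.
  I^A i × I^A I^B: posterior weight 1/3; P(next child type AB) = 1/4.
Weighted sum = 5/12.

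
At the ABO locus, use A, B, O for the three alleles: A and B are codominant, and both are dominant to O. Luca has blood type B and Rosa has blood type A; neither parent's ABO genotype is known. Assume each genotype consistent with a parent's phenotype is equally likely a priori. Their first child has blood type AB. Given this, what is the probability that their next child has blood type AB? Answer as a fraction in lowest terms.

Possible genotypes: Luca ∈ {BB, BO}; Rosa ∈ {AA, AO}.
Weight each parental genotype pair by prior × P(type-AB child):
  BB × AA: posterior weight 4/9; P(next child type AB) = 1.
  BB × AO: posterior weight 2/9; P(next child type AB) = 1/2.
  BO × AA: posterior weight 2/9; P(next child type AB) = 1/2.
  BO × AO: posterior weight 1/9; P(next child type AB) = 1/4.
Weighted sum = 25/36.

25/36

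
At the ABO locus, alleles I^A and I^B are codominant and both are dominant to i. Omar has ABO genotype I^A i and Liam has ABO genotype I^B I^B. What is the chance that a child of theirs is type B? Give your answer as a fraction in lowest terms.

ABO cross I^A i × I^B I^B → offspring phenotypes: 1/2 B, 1/2 AB.
So P(type B) = 1/2.

1/2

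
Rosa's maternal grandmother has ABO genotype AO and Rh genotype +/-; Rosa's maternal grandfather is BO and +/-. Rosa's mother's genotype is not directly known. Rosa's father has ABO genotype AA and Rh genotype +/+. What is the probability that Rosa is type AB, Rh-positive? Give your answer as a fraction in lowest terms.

Rosa's mother's ABO genotype from AO × BO: 1/4 AB, 1/4 AO, 1/4 BO, 1/4 OO.
Crossing each possibility with the father AA and summing P(type AB): 1/4·1/2 + 1/4·0 + 1/4·1/2 + 1/4·0 = 1/4.
Similarly for Rh via the mother's Rh distribution: P(Rh+) = 1.
Independent loci: 1/4 × 1 = 1/4.

1/4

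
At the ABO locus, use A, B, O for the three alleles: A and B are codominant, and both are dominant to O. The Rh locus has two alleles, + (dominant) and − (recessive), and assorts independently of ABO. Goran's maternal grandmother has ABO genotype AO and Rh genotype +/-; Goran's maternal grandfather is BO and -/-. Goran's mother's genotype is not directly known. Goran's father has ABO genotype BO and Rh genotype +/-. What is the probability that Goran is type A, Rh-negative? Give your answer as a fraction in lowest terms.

3/64

Goran's mother's ABO genotype from AO × BO: 1/4 AB, 1/4 AO, 1/4 BO, 1/4 OO.
Crossing each possibility with the father BO and summing P(type A): 1/4·1/4 + 1/4·1/4 + 1/4·0 + 1/4·0 = 1/8.
Similarly for Rh via the mother's Rh distribution: P(Rh-) = 3/8.
Independent loci: 1/8 × 3/8 = 3/64.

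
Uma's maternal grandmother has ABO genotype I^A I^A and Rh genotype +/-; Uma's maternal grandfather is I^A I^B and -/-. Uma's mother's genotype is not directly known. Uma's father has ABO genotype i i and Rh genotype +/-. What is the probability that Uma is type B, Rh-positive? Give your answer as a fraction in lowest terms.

Uma's mother's ABO genotype from I^A I^A × I^A I^B: 1/2 I^A I^A, 1/2 I^A I^B.
Crossing each possibility with the father i i and summing P(type B): 1/2·0 + 1/2·1/2 = 1/4.
Similarly for Rh via the mother's Rh distribution: P(Rh+) = 5/8.
Independent loci: 1/4 × 5/8 = 5/32.

5/32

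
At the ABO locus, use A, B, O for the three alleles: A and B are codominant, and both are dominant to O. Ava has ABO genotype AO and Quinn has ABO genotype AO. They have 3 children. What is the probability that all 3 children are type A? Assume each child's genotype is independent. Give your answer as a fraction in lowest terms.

27/64

ABO cross AO × AO → 1/4 O, 3/4 A.
So P(type A) = 3/4 per child.
All 3 independent: (3/4)^3 = 27/64.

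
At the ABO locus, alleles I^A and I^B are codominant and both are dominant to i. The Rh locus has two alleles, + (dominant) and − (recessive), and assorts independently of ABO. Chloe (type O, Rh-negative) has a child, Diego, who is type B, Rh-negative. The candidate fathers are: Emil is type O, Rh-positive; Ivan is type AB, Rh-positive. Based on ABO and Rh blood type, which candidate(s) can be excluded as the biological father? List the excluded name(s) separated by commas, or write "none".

Emil

A candidate is excluded only if no genotype consistent with his phenotype could produce a type B, Rh-negative child with a type O, Rh-negative mother.
Emil (type O, Rh+): no genotype consistent with that phenotype can produce a type-B Rh- child with a type-O mother.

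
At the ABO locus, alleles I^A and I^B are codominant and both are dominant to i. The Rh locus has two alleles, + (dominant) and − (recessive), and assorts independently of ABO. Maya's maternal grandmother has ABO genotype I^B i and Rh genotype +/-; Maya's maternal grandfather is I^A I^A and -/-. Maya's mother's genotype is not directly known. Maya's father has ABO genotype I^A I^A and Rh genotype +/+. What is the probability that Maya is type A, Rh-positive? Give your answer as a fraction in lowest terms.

Maya's mother's ABO genotype from I^B i × I^A I^A: 1/2 I^A I^B, 1/2 I^A i.
Crossing each possibility with the father I^A I^A and summing P(type A): 1/2·1/2 + 1/2·1 = 3/4.
Similarly for Rh via the mother's Rh distribution: P(Rh+) = 1.
Independent loci: 3/4 × 1 = 3/4.

3/4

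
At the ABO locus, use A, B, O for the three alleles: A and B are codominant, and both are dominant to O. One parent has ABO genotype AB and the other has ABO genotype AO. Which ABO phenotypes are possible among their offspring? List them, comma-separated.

Gametes from AB × AO give offspring ABO genotypes AA, AB, AO, BO, i.e. phenotypes A, B, AB.

A, B, AB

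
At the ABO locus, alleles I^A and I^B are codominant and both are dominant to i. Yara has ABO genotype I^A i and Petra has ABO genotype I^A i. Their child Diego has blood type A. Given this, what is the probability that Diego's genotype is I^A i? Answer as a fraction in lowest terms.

2/3

Cross I^A i × I^A i → 1/4 I^A I^A, 1/2 I^A i, 1/4 i i.
Type-A genotypes among offspring: I^A I^A (1/4), I^A i (1/2); total 3/4.
P(I^A i | type A) = (1/2) / (3/4) = 2/3.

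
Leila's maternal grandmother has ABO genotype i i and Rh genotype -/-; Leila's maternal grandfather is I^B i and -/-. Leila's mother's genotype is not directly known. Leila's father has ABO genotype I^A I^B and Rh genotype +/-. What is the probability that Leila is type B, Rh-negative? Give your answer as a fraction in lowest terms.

Leila's mother's ABO genotype from i i × I^B i: 1/2 I^B i, 1/2 i i.
Crossing each possibility with the father I^A I^B and summing P(type B): 1/2·1/2 + 1/2·1/2 = 1/2.
Similarly for Rh via the mother's Rh distribution: P(Rh-) = 1/2.
Independent loci: 1/2 × 1/2 = 1/4.

1/4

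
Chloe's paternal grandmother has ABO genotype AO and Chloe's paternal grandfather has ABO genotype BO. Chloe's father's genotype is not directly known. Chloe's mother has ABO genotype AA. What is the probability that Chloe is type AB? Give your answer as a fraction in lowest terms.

Chloe's father's ABO genotype from AO × BO: 1/4 AB, 1/4 AO, 1/4 BO, 1/4 OO.
Crossing each possibility with the mother AA and summing P(type AB): 1/4·1/2 + 1/4·0 + 1/4·1/2 + 1/4·0 = 1/4.

1/4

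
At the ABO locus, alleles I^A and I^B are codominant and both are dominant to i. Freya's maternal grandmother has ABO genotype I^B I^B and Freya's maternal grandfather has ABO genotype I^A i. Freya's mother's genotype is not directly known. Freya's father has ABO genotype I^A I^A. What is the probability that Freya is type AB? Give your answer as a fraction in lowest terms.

Freya's mother's ABO genotype from I^B I^B × I^A i: 1/2 I^A I^B, 1/2 I^B i.
Crossing each possibility with the father I^A I^A and summing P(type AB): 1/2·1/2 + 1/2·1/2 = 1/2.

1/2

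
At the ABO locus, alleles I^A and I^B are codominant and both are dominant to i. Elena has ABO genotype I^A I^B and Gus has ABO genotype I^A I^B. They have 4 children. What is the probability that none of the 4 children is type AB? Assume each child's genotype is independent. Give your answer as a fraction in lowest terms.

1/16

ABO cross I^A I^B × I^A I^B → 1/4 A, 1/4 B, 1/2 AB.
So P(type AB) = 1/2 per child.
P(not type AB) = 1/2 for one child; (1/2)^4 = 1/16.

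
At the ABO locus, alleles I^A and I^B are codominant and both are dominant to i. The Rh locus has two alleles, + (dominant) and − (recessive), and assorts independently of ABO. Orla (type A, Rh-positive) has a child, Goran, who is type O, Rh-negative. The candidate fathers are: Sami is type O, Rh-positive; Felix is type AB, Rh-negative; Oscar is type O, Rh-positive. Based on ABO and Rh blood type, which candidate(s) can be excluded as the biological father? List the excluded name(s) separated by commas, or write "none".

Felix

A candidate is excluded only if no genotype consistent with his phenotype could produce a type O, Rh-negative child with a type A, Rh-positive mother.
Felix (type AB, Rh-): no genotype consistent with that phenotype can produce a type-O Rh- child with a type-A mother.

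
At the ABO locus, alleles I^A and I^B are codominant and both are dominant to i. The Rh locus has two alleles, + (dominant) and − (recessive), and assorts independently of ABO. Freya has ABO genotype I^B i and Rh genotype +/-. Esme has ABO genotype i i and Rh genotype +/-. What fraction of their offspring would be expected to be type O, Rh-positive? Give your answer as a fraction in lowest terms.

ABO cross I^B i × i i → offspring phenotypes: 1/2 O, 1/2 B.
Rh cross +/- × +/- → 3/4 Rh+, 1/4 Rh-.
Independent loci: P(type O, Rh-positive) = 1/2 × 3/4 = 3/8.

3/8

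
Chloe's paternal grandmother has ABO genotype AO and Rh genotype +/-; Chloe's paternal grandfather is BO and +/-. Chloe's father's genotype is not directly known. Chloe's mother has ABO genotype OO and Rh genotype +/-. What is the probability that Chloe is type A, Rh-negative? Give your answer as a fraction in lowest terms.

Chloe's father's ABO genotype from AO × BO: 1/4 AB, 1/4 AO, 1/4 BO, 1/4 OO.
Crossing each possibility with the mother OO and summing P(type A): 1/4·1/2 + 1/4·1/2 + 1/4·0 + 1/4·0 = 1/4.
Similarly for Rh via the father's Rh distribution: P(Rh-) = 1/4.
Independent loci: 1/4 × 1/4 = 1/16.

1/16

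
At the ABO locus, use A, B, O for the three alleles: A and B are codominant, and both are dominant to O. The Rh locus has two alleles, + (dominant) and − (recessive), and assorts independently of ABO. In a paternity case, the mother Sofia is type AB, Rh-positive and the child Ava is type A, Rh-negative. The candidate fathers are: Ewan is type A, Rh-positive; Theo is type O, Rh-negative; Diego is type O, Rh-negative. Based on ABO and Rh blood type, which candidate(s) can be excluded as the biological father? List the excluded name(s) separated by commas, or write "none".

A candidate is excluded only if no genotype consistent with his phenotype could produce a type A, Rh-negative child with a type AB, Rh-positive mother.
Every candidate has at least one consistent genotype combination, so none can be excluded.

none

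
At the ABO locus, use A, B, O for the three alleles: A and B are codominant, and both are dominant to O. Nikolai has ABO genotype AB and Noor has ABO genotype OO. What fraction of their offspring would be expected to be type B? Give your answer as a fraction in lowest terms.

ABO cross AB × OO → offspring phenotypes: 1/2 A, 1/2 B.
So P(type B) = 1/2.

1/2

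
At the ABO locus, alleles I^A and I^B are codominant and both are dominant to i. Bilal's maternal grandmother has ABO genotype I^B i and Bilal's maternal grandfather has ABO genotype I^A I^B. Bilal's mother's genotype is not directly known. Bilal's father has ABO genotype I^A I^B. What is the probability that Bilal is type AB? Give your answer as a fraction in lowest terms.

Bilal's mother's ABO genotype from I^B i × I^A I^B: 1/4 I^A I^B, 1/4 I^A i, 1/4 I^B I^B, 1/4 I^B i.
Crossing each possibility with the father I^A I^B and summing P(type AB): 1/4·1/2 + 1/4·1/4 + 1/4·1/2 + 1/4·1/4 = 3/8.

3/8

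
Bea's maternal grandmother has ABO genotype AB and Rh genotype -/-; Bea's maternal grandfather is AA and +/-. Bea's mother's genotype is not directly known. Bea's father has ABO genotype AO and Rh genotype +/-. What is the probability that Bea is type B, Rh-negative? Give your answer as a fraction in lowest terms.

3/64

Bea's mother's ABO genotype from AB × AA: 1/2 AA, 1/2 AB.
Crossing each possibility with the father AO and summing P(type B): 1/2·0 + 1/2·1/4 = 1/8.
Similarly for Rh via the mother's Rh distribution: P(Rh-) = 3/8.
Independent loci: 1/8 × 3/8 = 3/64.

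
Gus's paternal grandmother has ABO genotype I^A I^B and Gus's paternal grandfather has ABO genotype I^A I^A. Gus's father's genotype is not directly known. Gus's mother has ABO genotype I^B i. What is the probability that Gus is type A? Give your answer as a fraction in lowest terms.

3/8

Gus's father's ABO genotype from I^A I^B × I^A I^A: 1/2 I^A I^A, 1/2 I^A I^B.
Crossing each possibility with the mother I^B i and summing P(type A): 1/2·1/2 + 1/2·1/4 = 3/8.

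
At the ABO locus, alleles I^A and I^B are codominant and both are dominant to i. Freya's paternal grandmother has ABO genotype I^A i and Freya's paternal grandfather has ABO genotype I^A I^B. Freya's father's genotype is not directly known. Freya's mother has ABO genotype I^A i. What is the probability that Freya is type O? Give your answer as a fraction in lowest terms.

Freya's father's ABO genotype from I^A i × I^A I^B: 1/4 I^A I^A, 1/4 I^A I^B, 1/4 I^A i, 1/4 I^B i.
Crossing each possibility with the mother I^A i and summing P(type O): 1/4·0 + 1/4·0 + 1/4·1/4 + 1/4·1/4 = 1/8.

1/8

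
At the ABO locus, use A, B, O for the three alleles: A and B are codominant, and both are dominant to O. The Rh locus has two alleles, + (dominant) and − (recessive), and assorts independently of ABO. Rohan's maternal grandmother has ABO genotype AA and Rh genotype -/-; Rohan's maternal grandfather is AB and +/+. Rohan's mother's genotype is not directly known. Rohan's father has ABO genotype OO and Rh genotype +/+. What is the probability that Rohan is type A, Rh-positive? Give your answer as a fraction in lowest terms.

3/4

Rohan's mother's ABO genotype from AA × AB: 1/2 AA, 1/2 AB.
Crossing each possibility with the father OO and summing P(type A): 1/2·1 + 1/2·1/2 = 3/4.
Similarly for Rh via the mother's Rh distribution: P(Rh+) = 1.
Independent loci: 3/4 × 1 = 3/4.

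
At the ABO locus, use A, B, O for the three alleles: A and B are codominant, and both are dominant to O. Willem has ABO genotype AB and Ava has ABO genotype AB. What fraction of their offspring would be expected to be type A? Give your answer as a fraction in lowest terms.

1/4

ABO cross AB × AB → offspring phenotypes: 1/4 A, 1/4 B, 1/2 AB.
So P(type A) = 1/4.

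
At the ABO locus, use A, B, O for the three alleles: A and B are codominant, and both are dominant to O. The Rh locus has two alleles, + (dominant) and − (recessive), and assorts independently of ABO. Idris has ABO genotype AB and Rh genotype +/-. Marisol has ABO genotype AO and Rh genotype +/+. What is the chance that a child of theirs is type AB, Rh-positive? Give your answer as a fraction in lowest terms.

ABO cross AB × AO → offspring phenotypes: 1/2 A, 1/4 B, 1/4 AB.
Rh cross +/- × +/+ → 1 Rh+.
Independent loci: P(type AB, Rh-positive) = 1/4 × 1 = 1/4.

1/4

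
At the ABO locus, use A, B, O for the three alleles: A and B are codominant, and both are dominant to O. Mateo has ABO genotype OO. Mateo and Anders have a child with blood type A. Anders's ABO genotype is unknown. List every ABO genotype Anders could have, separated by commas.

For each candidate genotype of Anders, check whether crossing it with OO can produce every observed child phenotype.
  AA → possible child types {A} ✓
  AB → possible child types {A, B} ✓
  AO → possible child types {O, A} ✓
  BB → possible child types {B} ✗
  BO → possible child types {O, B} ✗
  OO → possible child types {O} ✗

AA, AB, AO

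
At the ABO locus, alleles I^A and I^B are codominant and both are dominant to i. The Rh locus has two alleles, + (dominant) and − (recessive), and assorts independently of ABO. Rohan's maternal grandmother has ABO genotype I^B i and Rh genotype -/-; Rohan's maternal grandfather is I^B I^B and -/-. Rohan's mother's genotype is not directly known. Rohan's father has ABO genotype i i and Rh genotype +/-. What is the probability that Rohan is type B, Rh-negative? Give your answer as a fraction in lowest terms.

Rohan's mother's ABO genotype from I^B i × I^B I^B: 1/2 I^B I^B, 1/2 I^B i.
Crossing each possibility with the father i i and summing P(type B): 1/2·1 + 1/2·1/2 = 3/4.
Similarly for Rh via the mother's Rh distribution: P(Rh-) = 1/2.
Independent loci: 3/4 × 1/2 = 3/8.

3/8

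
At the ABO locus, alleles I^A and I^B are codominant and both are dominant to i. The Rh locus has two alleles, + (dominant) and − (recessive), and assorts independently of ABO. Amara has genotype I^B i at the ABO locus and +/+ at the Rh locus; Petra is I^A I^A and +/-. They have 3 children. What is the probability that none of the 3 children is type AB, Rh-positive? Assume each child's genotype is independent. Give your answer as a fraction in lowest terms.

ABO cross I^B i × I^A I^A → 1/2 A, 1/2 AB.
Rh cross +/+ × +/- → 1 Rh+; so P(type AB, Rh-positive) = 1/2 × 1 = 1/2 per child.
P(not type AB, Rh-positive) = 1/2 for one child; (1/2)^3 = 1/8.

1/8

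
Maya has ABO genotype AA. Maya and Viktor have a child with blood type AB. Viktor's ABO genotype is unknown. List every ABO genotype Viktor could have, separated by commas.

For each candidate genotype of Viktor, check whether crossing it with AA can produce every observed child phenotype.
  AA → possible child types {A} ✗
  AB → possible child types {A, AB} ✓
  AO → possible child types {A} ✗
  BB → possible child types {AB} ✓
  BO → possible child types {A, AB} ✓
  OO → possible child types {A} ✗

AB, BB, BO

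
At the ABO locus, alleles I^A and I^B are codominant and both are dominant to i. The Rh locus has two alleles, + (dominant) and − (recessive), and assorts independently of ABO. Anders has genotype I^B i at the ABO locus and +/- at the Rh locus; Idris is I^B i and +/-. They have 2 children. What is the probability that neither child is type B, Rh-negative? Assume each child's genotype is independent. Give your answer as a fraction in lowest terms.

169/256

ABO cross I^B i × I^B i → 1/4 O, 3/4 B.
Rh cross +/- × +/- → 3/4 Rh+, 1/4 Rh-; so P(type B, Rh-negative) = 3/4 × 1/4 = 3/16 per child.
P(not type B, Rh-negative) = 13/16 for one child; (13/16)^2 = 169/256.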